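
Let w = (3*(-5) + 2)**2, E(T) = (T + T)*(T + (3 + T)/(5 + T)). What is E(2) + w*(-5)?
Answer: -5839/7 ≈ -834.14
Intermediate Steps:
E(T) = 2*T*(T + (3 + T)/(5 + T)) (E(T) = (2*T)*(T + (3 + T)/(5 + T)) = 2*T*(T + (3 + T)/(5 + T)))
w = 169 (w = (-15 + 2)**2 = (-13)**2 = 169)
E(2) + w*(-5) = 2*2*(3 + 2**2 + 6*2)/(5 + 2) + 169*(-5) = 2*2*(3 + 4 + 12)/7 - 845 = 2*2*(1/7)*19 - 845 = 76/7 - 845 = -5839/7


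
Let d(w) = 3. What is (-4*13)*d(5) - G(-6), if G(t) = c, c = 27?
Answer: -183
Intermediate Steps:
G(t) = 27
(-4*13)*d(5) - G(-6) = -4*13*3 - 1*27 = -52*3 - 27 = -156 - 27 = -183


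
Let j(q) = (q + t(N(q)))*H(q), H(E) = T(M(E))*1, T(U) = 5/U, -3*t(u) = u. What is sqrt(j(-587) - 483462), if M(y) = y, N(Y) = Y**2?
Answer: 2*I*sqrt(1085577)/3 ≈ 694.61*I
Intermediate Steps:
t(u) = -u/3
H(E) = 5/E (H(E) = (5/E)*1 = 5/E)
j(q) = 5*(q - q**2/3)/q (j(q) = (q - q**2/3)*(5/q) = 5*(q - q**2/3)/q)
sqrt(j(-587) - 483462) = sqrt((5 - 5/3*(-587)) - 483462) = sqrt((5 + 2935/3) - 483462) = sqrt(2950/3 - 483462) = sqrt(-1447436/3) = 2*I*sqrt(1085577)/3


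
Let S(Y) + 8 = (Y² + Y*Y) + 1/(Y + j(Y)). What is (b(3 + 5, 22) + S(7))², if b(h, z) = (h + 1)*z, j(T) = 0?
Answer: 4068289/49 ≈ 83026.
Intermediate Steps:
b(h, z) = z*(1 + h) (b(h, z) = (1 + h)*z = z*(1 + h))
S(Y) = -8 + 1/Y + 2*Y² (S(Y) = -8 + ((Y² + Y*Y) + 1/(Y + 0)) = -8 + ((Y² + Y²) + 1/Y) = -8 + (2*Y² + 1/Y) = -8 + (1/Y + 2*Y²) = -8 + 1/Y + 2*Y²)
(b(3 + 5, 22) + S(7))² = (22*(1 + (3 + 5)) + (-8 + 1/7 + 2*7²))² = (22*(1 + 8) + (-8 + ⅐ + 2*49))² = (22*9 + (-8 + ⅐ + 98))² = (198 + 631/7)² = (2017/7)² = 4068289/49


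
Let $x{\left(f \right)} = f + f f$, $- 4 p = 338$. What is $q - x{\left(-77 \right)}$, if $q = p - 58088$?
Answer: $- \frac{128049}{2} \approx -64025.0$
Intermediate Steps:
$p = - \frac{169}{2}$ ($p = \left(- \frac{1}{4}\right) 338 = - \frac{169}{2} \approx -84.5$)
$q = - \frac{116345}{2}$ ($q = - \frac{169}{2} - 58088 = - \frac{116345}{2} \approx -58173.0$)
$x{\left(f \right)} = f + f^{2}$
$q - x{\left(-77 \right)} = - \frac{116345}{2} - - 77 \left(1 - 77\right) = - \frac{116345}{2} - \left(-77\right) \left(-76\right) = - \frac{116345}{2} - 5852 = - \frac{128049}{2}$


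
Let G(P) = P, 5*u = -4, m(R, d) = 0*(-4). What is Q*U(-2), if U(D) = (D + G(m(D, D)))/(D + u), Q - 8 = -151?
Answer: -715/7 ≈ -102.14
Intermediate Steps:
m(R, d) = 0
u = -4/5 (u = (1/5)*(-4) = -4/5 ≈ -0.80000)
Q = -143 (Q = 8 - 151 = -143)
U(D) = D/(-4/5 + D) (U(D) = (D + 0)/(D - 4/5) = D/(-4/5 + D))
Q*U(-2) = -715*(-2)/(-4 + 5*(-2)) = -715*(-2)/(-4 - 10) = -715*(-2)/(-14) = -715*(-2)*(-1)/14 = -143*5/7 = -715/7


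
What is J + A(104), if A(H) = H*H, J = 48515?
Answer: 59331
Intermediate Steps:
A(H) = H**2
J + A(104) = 48515 + 104**2 = 48515 + 10816 = 59331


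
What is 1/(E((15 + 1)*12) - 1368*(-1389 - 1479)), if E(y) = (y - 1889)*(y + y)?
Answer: 1/3271776 ≈ 3.0564e-7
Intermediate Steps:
E(y) = 2*y*(-1889 + y) (E(y) = (-1889 + y)*(2*y) = 2*y*(-1889 + y))
1/(E((15 + 1)*12) - 1368*(-1389 - 1479)) = 1/(2*((15 + 1)*12)*(-1889 + (15 + 1)*12) - 1368*(-1389 - 1479)) = 1/(2*(16*12)*(-1889 + 16*12) - 1368*(-2868)) = 1/(2*192*(-1889 + 192) + 3923424) = 1/(2*192*(-1697) + 3923424) = 1/(-651648 + 3923424) = 1/3271776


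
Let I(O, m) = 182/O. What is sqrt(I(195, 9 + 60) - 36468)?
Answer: I*sqrt(8205090)/15 ≈ 190.96*I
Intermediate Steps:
sqrt(I(195, 9 + 60) - 36468) = sqrt(182/195 - 36468) = sqrt(182*(1/195) - 36468) = sqrt(14/15 - 36468) = sqrt(-547006/15) = I*sqrt(8205090)/15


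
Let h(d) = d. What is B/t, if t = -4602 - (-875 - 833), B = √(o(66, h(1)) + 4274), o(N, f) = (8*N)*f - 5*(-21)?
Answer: -√4907/2894 ≈ -0.024205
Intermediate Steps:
o(N, f) = 105 + 8*N*f (o(N, f) = 8*N*f + 105 = 105 + 8*N*f)
B = √4907 (B = √((105 + 8*66*1) + 4274) = √((105 + 528) + 4274) = √(633 + 4274) = √4907 ≈ 70.050)
t = -2894 (t = -4602 - 1*(-1708) = -4602 + 1708 = -2894)
B/t = √4907/(-2894) = √4907*(-1/2894) = -√4907/2894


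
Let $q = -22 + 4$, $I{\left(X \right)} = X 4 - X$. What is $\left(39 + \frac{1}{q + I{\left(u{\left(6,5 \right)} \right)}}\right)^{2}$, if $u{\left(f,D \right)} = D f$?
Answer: $\frac{7890481}{5184} \approx 1522.1$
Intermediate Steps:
$I{\left(X \right)} = 3 X$ ($I{\left(X \right)} = 4 X - X = 3 X$)
$q = -18$
$\left(39 + \frac{1}{q + I{\left(u{\left(6,5 \right)} \right)}}\right)^{2} = \left(39 + \frac{1}{-18 + 3 \cdot 5 \cdot 6}\right)^{2} = \left(39 + \frac{1}{-18 + 3 \cdot 30}\right)^{2} = \left(39 + \frac{1}{-18 + 90}\right)^{2} = \left(39 + \frac{1}{72}\right)^{2} = \left(\frac{2809}{72}\right)^{2} = \frac{7890481}{5184}$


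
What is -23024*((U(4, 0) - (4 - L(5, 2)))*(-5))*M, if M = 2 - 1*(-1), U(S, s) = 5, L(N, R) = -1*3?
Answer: -690720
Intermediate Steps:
L(N, R) = -3
M = 3 (M = 2 + 1 = 3)
-23024*((U(4, 0) - (4 - L(5, 2)))*(-5))*M = -23024*((5 - (4 - 1*(-3)))*(-5))*3 = -23024*((5 - (4 + 3))*(-5))*3 = -23024*((5 - 1*7)*(-5))*3 = -23024*((5 - 7)*(-5))*3 = -23024*-2*(-5)*3 = -23024*10*3 = -23024*30 = -1*690720 = -690720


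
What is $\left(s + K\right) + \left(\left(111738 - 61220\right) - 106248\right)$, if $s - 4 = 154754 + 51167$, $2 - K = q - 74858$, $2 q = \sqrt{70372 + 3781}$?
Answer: $225055 - \frac{\sqrt{74153}}{2} \approx 2.2492 \cdot 10^{5}$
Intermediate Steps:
$q = \frac{\sqrt{74153}}{2}$ ($q = \frac{\sqrt{70372 + 3781}}{2} = \frac{\sqrt{74153}}{2} \approx 136.16$)
$K = 74860 - \frac{\sqrt{74153}}{2}$ ($K = 2 - \left(\frac{\sqrt{74153}}{2} - 74858\right) = 2 - \left(-74858 + \frac{\sqrt{74153}}{2}\right) = 2 + \left(74858 - \frac{\sqrt{74153}}{2}\right) = 74860 - \frac{\sqrt{74153}}{2} \approx 74724.0$)
$s = 205925$ ($s = 4 + \left(154754 + 51167\right) = 4 + 205921 = 205925$)
$\left(s + K\right) + \left(\left(111738 - 61220\right) - 106248\right) = \left(205925 + \left(74860 - \frac{\sqrt{74153}}{2}\right)\right) + \left(\left(111738 - 61220\right) - 106248\right) = \left(280785 - \frac{\sqrt{74153}}{2}\right) + \left(50518 - 106248\right) = \left(280785 - \frac{\sqrt{74153}}{2}\right) - 55730 = 225055 - \frac{\sqrt{74153}}{2}$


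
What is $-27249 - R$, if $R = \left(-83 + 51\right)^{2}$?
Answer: $-28273$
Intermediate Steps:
$R = 1024$ ($R = \left(-32\right)^{2} = 1024$)
$-27249 - R = -27249 - 1024 = -28273$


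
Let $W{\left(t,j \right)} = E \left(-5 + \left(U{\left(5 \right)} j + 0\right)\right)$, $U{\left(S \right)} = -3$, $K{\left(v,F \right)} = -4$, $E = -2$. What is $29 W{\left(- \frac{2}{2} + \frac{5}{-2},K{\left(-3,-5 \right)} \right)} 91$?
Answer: $-36946$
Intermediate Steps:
$W{\left(t,j \right)} = 10 + 6 j$ ($W{\left(t,j \right)} = - 2 \left(-5 + \left(- 3 j + 0\right)\right) = - 2 \left(-5 - 3 j\right) = 10 + 6 j$)
$29 W{\left(- \frac{2}{2} + \frac{5}{-2},K{\left(-3,-5 \right)} \right)} 91 = 29 \left(10 + 6 \left(-4\right)\right) 91 = 29 \left(10 - 24\right) 91 = 29 \left(-14\right) 91 = \left(-406\right) 91 = -36946$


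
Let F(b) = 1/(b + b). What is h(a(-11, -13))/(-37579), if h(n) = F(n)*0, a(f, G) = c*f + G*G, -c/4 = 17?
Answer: 0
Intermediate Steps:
c = -68 (c = -4*17 = -68)
F(b) = 1/(2*b)
a(f, G) = G**2 - 68*f (a(f, G) = -68*f + G*G = -68*f + G**2 = G**2 - 68*f)
h(n) = 0 (h(n) = (1/(2*n))*0 = 0)
h(a(-11, -13))/(-37579) = 0/(-37579) = 0*(-1/37579) = 0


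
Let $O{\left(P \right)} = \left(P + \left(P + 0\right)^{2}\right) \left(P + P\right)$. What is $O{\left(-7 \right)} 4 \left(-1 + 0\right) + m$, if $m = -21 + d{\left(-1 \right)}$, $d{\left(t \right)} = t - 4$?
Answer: $2326$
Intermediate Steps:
$d{\left(t \right)} = -4 + t$ ($d{\left(t \right)} = t - 4 = -4 + t$)
$O{\left(P \right)} = 2 P \left(P + P^{2}\right)$ ($O{\left(P \right)} = \left(P + P^{2}\right) 2 P = 2 P \left(P + P^{2}\right)$)
$m = -26$ ($m = -21 - 5 = -26$)
$O{\left(-7 \right)} 4 \left(-1 + 0\right) + m = 2 \left(-7\right)^{2} \left(1 - 7\right) 4 \left(-1 + 0\right) - 26 = 2 \cdot 49 \left(-6\right) 4 \left(-1\right) - 26 = \left(-588\right) \left(-4\right) - 26 = 2352 - 26 = 2326$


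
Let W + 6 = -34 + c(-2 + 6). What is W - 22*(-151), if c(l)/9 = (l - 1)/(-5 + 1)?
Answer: 13101/4 ≈ 3275.3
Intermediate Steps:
c(l) = 9/4 - 9*l/4 (c(l) = 9*((l - 1)/(-5 + 1)) = 9*((-1 + l)/(-4)) = 9*((-1 + l)*(-1/4)) = 9*(1/4 - l/4) = 9/4 - 9*l/4)
W = -187/4 (W = -6 + (-34 + (9/4 - 9*(-2 + 6)/4)) = -6 + (-34 + (9/4 - 9/4*4)) = -6 + (-34 + (9/4 - 9)) = -6 + (-34 - 27/4) = -6 - 163/4 = -187/4 ≈ -46.750)
W - 22*(-151) = -187/4 - 22*(-151) = -187/4 + 3322 = 13101/4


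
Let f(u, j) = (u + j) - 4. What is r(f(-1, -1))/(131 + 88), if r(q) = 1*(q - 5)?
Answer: -11/219 ≈ -0.050228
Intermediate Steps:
f(u, j) = -4 + j + u (f(u, j) = (j + u) - 4 = -4 + j + u)
r(q) = -5 + q (r(q) = 1*(-5 + q) = -5 + q)
r(f(-1, -1))/(131 + 88) = (-5 + (-4 - 1 - 1))/(131 + 88) = (-5 - 6)/219 = -11*1/219 = -11/219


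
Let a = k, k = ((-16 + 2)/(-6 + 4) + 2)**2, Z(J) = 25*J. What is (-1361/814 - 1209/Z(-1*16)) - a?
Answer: -12966937/162800 ≈ -79.650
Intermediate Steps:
k = 81 (k = (-14/(-2) + 2)**2 = (-14*(-1/2) + 2)**2 = (7 + 2)**2 = 9**2 = 81)
a = 81
(-1361/814 - 1209/Z(-1*16)) - a = (-1361/814 - 1209/(25*(-1*16))) - 1*81 = (-1361*1/814 - 1209/(25*(-16))) - 81 = (-1361/814 - 1209/(-400)) - 81 = (-1361/814 - 1209*(-1/400)) - 81 = (-1361/814 + 1209/400) - 81 = 219863/162800 - 81 = -12966937/162800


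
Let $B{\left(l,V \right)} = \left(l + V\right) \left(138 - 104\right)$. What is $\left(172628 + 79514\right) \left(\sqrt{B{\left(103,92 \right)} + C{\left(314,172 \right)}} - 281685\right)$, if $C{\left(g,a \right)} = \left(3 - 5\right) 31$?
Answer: $-71024619270 + 504284 \sqrt{1642} \approx -7.1004 \cdot 10^{10}$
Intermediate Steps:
$B{\left(l,V \right)} = 34 V + 34 l$ ($B{\left(l,V \right)} = \left(V + l\right) 34 = 34 V + 34 l$)
$C{\left(g,a \right)} = -62$ ($C{\left(g,a \right)} = \left(3 - 5\right) 31 = \left(-2\right) 31 = -62$)
$\left(172628 + 79514\right) \left(\sqrt{B{\left(103,92 \right)} + C{\left(314,172 \right)}} - 281685\right) = \left(172628 + 79514\right) \left(\sqrt{\left(34 \cdot 92 + 34 \cdot 103\right) - 62} - 281685\right) = 252142 \left(\sqrt{\left(3128 + 3502\right) - 62} - 281685\right) = 252142 \left(\sqrt{6630 - 62} - 281685\right) = 252142 \left(\sqrt{6568} - 281685\right) = 252142 \left(2 \sqrt{1642} - 281685\right) = 252142 \left(-281685 + 2 \sqrt{1642}\right) = -71024619270 + 504284 \sqrt{1642}$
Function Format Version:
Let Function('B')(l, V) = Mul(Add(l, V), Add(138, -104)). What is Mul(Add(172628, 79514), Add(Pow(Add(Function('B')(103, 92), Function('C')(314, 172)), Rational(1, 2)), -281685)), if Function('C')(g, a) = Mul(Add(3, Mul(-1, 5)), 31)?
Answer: Add(-71024619270, Mul(504284, Pow(1642, Rational(1, 2)))) ≈ -7.1004e+10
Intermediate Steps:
Function('B')(l, V) = Add(Mul(34, V), Mul(34, l)) (Function('B')(l, V) = Mul(Add(V, l), 34) = Add(Mul(34, V), Mul(34, l)))
Function('C')(g, a) = -62 (Function('C')(g, a) = Mul(Add(3, -5), 31) = Mul(-2, 31) = -62)
Mul(Add(172628, 79514), Add(Pow(Add(Function('B')(103, 92), Function('C')(314, 172)), Rational(1, 2)), -281685)) = Mul(Add(172628, 79514), Add(Pow(Add(Add(Mul(34, 92), Mul(34, 103)), -62), Rational(1, 2)), -281685)) = Mul(252142, Add(Pow(Add(Add(3128, 3502), -62), Rational(1, 2)), -281685)) = Mul(252142, Add(Pow(Add(6630, -62), Rational(1, 2)), -281685)) = Mul(252142, Add(Pow(6568, Rational(1, 2)), -281685)) = Mul(252142, Add(Mul(2, Pow(1642, Rational(1, 2))), -281685)) = Mul(252142, Add(-281685, Mul(2, Pow(1642, Rational(1, 2))))) = Add(-71024619270, Mul(504284, Pow(1642, Rational(1, 2))))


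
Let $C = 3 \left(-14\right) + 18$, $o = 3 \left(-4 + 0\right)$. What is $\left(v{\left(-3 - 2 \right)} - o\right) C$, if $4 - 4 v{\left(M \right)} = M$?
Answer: $-342$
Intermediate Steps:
$v{\left(M \right)} = 1 - \frac{M}{4}$
$o = -12$ ($o = 3 \left(-4\right) = -12$)
$C = -24$ ($C = -42 + 18 = -24$)
$\left(v{\left(-3 - 2 \right)} - o\right) C = \left(\left(1 - \frac{-3 - 2}{4}\right) - -12\right) \left(-24\right) = \left(\left(1 - - \frac{5}{4}\right) + 12\right) \left(-24\right) = \left(\left(1 + \frac{5}{4}\right) + 12\right) \left(-24\right) = \left(\frac{9}{4} + 12\right) \left(-24\right) = \frac{57}{4} \left(-24\right) = -342$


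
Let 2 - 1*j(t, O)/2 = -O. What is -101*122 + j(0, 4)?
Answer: -12310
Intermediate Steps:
j(t, O) = 4 + 2*O (j(t, O) = 4 - (-2)*O = 4 + 2*O)
-101*122 + j(0, 4) = -101*122 + (4 + 2*4) = -12322 + (4 + 8) = -12322 + 12 = -12310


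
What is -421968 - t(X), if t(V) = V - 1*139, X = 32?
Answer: -421861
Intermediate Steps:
t(V) = -139 + V (t(V) = V - 139 = -139 + V)
-421968 - t(X) = -421968 - (-139 + 32) = -421968 - 1*(-107) = -421968 + 107 = -421861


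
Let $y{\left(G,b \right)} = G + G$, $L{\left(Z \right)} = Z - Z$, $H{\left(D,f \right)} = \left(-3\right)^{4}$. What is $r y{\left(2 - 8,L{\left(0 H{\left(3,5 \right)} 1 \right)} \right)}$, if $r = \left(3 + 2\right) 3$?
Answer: $-180$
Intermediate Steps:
$H{\left(D,f \right)} = 81$
$r = 15$ ($r = 5 \cdot 3 = 15$)
$L{\left(Z \right)} = 0$
$y{\left(G,b \right)} = 2 G$
$r y{\left(2 - 8,L{\left(0 H{\left(3,5 \right)} 1 \right)} \right)} = 15 \cdot 2 \left(2 - 8\right) = 15 \cdot 2 \left(-6\right) = 15 \left(-12\right) = -180$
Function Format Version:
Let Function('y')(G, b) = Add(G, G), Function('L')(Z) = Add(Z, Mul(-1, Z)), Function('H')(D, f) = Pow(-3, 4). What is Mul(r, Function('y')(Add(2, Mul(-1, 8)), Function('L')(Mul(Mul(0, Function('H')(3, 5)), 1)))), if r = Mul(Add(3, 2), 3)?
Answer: -180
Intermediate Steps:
Function('H')(D, f) = 81
r = 15 (r = Mul(5, 3) = 15)
Function('L')(Z) = 0
Function('y')(G, b) = Mul(2, G)
Mul(r, Function('y')(Add(2, Mul(-1, 8)), Function('L')(Mul(Mul(0, Function('H')(3, 5)), 1)))) = Mul(15, Mul(2, Add(2, Mul(-1, 8)))) = Mul(15, Mul(2, Add(2, -8))) = Mul(15, Mul(2, -6)) = Mul(15, -12) = -180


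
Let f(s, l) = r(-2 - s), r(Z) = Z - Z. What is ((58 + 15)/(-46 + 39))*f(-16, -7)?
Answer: 0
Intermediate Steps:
r(Z) = 0
f(s, l) = 0
((58 + 15)/(-46 + 39))*f(-16, -7) = ((58 + 15)/(-46 + 39))*0 = (73/(-7))*0 = (73*(-1/7))*0 = -73/7*0 = 0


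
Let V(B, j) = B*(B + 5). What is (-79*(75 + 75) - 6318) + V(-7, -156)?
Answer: -18154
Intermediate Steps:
V(B, j) = B*(5 + B)
(-79*(75 + 75) - 6318) + V(-7, -156) = (-79*(75 + 75) - 6318) - 7*(5 - 7) = (-79*150 - 6318) - 7*(-2) = (-11850 - 6318) + 14 = -18168 + 14 = -18154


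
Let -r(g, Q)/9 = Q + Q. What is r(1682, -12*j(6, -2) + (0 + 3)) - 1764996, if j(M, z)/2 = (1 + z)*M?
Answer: -1767642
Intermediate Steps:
j(M, z) = 2*M*(1 + z) (j(M, z) = 2*((1 + z)*M) = 2*(M*(1 + z)) = 2*M*(1 + z))
r(g, Q) = -18*Q (r(g, Q) = -9*(Q + Q) = -18*Q)
r(1682, -12*j(6, -2) + (0 + 3)) - 1764996 = -18*(-24*6*(1 - 2) + (0 + 3)) - 1764996 = -18*(-24*6*(-1) + 3) - 1764996 = -18*(-12*(-12) + 3) - 1764996 = -18*(144 + 3) - 1764996 = -18*147 - 1764996 = -2646 - 1764996 = -1767642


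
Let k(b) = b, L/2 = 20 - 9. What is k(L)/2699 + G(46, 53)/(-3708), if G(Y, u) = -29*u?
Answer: 4229939/10007892 ≈ 0.42266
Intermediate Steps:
L = 22 (L = 2*(20 - 9) = 2*11 = 22)
k(L)/2699 + G(46, 53)/(-3708) = 22/2699 - 29*53/(-3708) = 22*(1/2699) - 1537*(-1/3708) = 22/2699 + 1537/3708 = 4229939/10007892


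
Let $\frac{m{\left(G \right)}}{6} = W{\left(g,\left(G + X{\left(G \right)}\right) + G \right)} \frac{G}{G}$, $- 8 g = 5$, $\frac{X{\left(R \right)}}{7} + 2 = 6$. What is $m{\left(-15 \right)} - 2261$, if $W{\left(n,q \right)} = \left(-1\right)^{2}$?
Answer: $-2255$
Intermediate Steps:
$X{\left(R \right)} = 28$ ($X{\left(R \right)} = -14 + 7 \cdot 6 = -14 + 42 = 28$)
$g = - \frac{5}{8}$ ($g = \left(- \frac{1}{8}\right) 5 = - \frac{5}{8} \approx -0.625$)
$W{\left(n,q \right)} = 1$
$m{\left(G \right)} = 6$ ($m{\left(G \right)} = 6 \cdot 1 \frac{G}{G} = 6 \cdot 1 \cdot 1 = 6 \cdot 1 = 6$)
$m{\left(-15 \right)} - 2261 = 6 - 2261 = -2255$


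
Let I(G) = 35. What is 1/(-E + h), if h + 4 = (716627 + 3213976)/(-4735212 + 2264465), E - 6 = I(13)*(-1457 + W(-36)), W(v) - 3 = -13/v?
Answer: 88946892/4524352173367 ≈ 1.9660e-5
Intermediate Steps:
W(v) = 3 - 13/v
E = -1831369/36 (E = 6 + 35*(-1457 + (3 - 13/(-36))) = 6 + 35*(-1457 + (3 - 13*(-1/36))) = 6 + 35*(-1457 + (3 + 13/36)) = 6 + 35*(-1457 + 121/36) = 6 + 35*(-52331/36) = 6 - 1831585/36 = -1831369/36 ≈ -50871.)
h = -13813591/2470747 (h = -4 + (716627 + 3213976)/(-4735212 + 2264465) = -4 + 3930603/(-2470747) = -4 + 3930603*(-1/2470747) = -4 - 3930603/2470747 = -13813591/2470747 ≈ -5.5909)
1/(-E + h) = 1/(-1*(-1831369/36) - 13813591/2470747) = 1/(1831369/36 - 13813591/2470747) = 1/(4524352173367/88946892) = 88946892/4524352173367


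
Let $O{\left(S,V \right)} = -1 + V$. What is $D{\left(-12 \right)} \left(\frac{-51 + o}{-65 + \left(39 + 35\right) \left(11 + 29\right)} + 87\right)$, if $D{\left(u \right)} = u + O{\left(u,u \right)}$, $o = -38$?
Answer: $- \frac{1258880}{579} \approx -2174.2$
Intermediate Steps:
$D{\left(u \right)} = -1 + 2 u$ ($D{\left(u \right)} = u + \left(-1 + u\right) = -1 + 2 u$)
$D{\left(-12 \right)} \left(\frac{-51 + o}{-65 + \left(39 + 35\right) \left(11 + 29\right)} + 87\right) = \left(-1 + 2 \left(-12\right)\right) \left(\frac{-51 - 38}{-65 + \left(39 + 35\right) \left(11 + 29\right)} + 87\right) = \left(-1 - 24\right) \left(- \frac{89}{-65 + 74 \cdot 40} + 87\right) = - 25 \left(- \frac{89}{-65 + 2960} + 87\right) = - 25 \left(- \frac{89}{2895} + 87\right) = \left(-25\right) \frac{251776}{2895} = - \frac{1258880}{579}$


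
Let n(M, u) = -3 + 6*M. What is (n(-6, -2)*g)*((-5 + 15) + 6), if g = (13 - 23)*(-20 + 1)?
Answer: -118560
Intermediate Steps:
g = 190 (g = -10*(-19) = 190)
(n(-6, -2)*g)*((-5 + 15) + 6) = ((-3 + 6*(-6))*190)*((-5 + 15) + 6) = ((-3 - 36)*190)*(10 + 6) = -39*190*16 = -7410*16 = -118560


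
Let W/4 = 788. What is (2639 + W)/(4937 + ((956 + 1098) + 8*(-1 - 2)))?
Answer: 5791/6967 ≈ 0.83120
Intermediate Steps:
W = 3152 (W = 4*788 = 3152)
(2639 + W)/(4937 + ((956 + 1098) + 8*(-1 - 2))) = (2639 + 3152)/(4937 + ((956 + 1098) + 8*(-1 - 2))) = 5791/(4937 + (2054 + 8*(-3))) = 5791/(4937 + (2054 - 24)) = 5791/(4937 + 2030) = 5791/6967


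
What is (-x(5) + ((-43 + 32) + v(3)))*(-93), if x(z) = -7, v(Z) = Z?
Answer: 93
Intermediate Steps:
(-x(5) + ((-43 + 32) + v(3)))*(-93) = (-1*(-7) + ((-43 + 32) + 3))*(-93) = (7 + (-11 + 3))*(-93) = (7 - 8)*(-93) = -1*(-93) = 93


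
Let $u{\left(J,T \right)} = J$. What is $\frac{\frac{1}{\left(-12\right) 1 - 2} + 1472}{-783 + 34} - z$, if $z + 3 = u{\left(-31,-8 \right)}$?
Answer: $\frac{335917}{10486} \approx 32.035$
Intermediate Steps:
$z = -34$ ($z = -3 - 31 = -34$)
$\frac{\frac{1}{\left(-12\right) 1 - 2} + 1472}{-783 + 34} - z = \frac{\frac{1}{\left(-12\right) 1 - 2} + 1472}{-783 + 34} - -34 = \frac{\frac{1}{-12 - 2} + 1472}{-749} + 34 = \left(\frac{1}{-14} + 1472\right) \left(- \frac{1}{749}\right) + 34 = \left(- \frac{1}{14} + 1472\right) \left(- \frac{1}{749}\right) + 34 = \frac{20607}{14} \left(- \frac{1}{749}\right) + 34 = - \frac{20607}{10486} + 34 = \frac{335917}{10486}$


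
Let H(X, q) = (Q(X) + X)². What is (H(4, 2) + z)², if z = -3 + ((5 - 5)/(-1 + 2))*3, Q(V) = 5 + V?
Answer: 27556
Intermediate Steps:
H(X, q) = (5 + 2*X)² (H(X, q) = ((5 + X) + X)² = (5 + 2*X)²)
z = -3 (z = -3 + (0/1)*3 = -3 + (0*1)*3 = -3 + 0*3 = -3 + 0 = -3)
(H(4, 2) + z)² = ((5 + 2*4)² - 3)² = ((5 + 8)² - 3)² = (13² - 3)² = (169 - 3)² = 166² = 27556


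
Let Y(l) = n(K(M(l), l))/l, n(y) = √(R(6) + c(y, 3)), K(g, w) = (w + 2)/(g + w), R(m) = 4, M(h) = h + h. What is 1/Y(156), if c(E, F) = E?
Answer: 468*√26390/1015 ≈ 74.903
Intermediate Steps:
M(h) = 2*h
K(g, w) = (2 + w)/(g + w)
n(y) = √(4 + y)
Y(l) = √(4 + (2 + l)/(3*l))/l (Y(l) = √(4 + (2 + l)/(2*l + l))/l = √(4 + (2 + l)/((3*l)))/l = √(4 + (1/(3*l))*(2 + l))/l = √(4 + (2 + l)/(3*l))/l)
1/Y(156) = 1/((⅓)*√(39 + 6/156)/156) = 1/((⅓)*(1/156)*√(39 + 6*(1/156))) = 1/((⅓)*(1/156)*√(39 + 1/26)) = 1/((⅓)*(1/156)*√(1015/26)) = 1/((⅓)*(1/156)*(√26390/26)) = 1/(√26390/12168) = 468*√26390/1015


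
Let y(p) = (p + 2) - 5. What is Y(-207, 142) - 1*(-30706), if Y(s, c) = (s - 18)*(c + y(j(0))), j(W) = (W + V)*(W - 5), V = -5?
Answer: -6194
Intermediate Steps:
j(W) = (-5 + W)² (j(W) = (W - 5)*(W - 5) = (-5 + W)*(-5 + W) = (-5 + W)²)
y(p) = -3 + p (y(p) = (2 + p) - 5 = -3 + p)
Y(s, c) = (-18 + s)*(22 + c) (Y(s, c) = (s - 18)*(c + (-3 + (25 + 0² - 10*0))) = (-18 + s)*(c + (-3 + (25 + 0 + 0))) = (-18 + s)*(c + (-3 + 25)) = (-18 + s)*(c + 22) = (-18 + s)*(22 + c))
Y(-207, 142) - 1*(-30706) = (-396 - 18*142 + 22*(-207) + 142*(-207)) - 1*(-30706) = (-396 - 2556 - 4554 - 29394) + 30706 = -36900 + 30706 = -6194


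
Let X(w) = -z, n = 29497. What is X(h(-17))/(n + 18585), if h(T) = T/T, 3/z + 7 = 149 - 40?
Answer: -1/1634788 ≈ -6.1170e-7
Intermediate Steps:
z = 1/34 (z = 3/(-7 + (149 - 40)) = 3/(-7 + 109) = 3/102 = 3*(1/102) = 1/34 ≈ 0.029412)
h(T) = 1
X(w) = -1/34 (X(w) = -1*1/34 = -1/34)
X(h(-17))/(n + 18585) = -1/(34*(29497 + 18585)) = -1/34/48082 = -1/34*1/48082 = -1/1634788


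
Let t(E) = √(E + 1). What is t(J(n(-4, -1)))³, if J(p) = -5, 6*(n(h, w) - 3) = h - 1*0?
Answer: -8*I ≈ -8.0*I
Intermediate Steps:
n(h, w) = 3 + h/6 (n(h, w) = 3 + (h - 1*0)/6 = 3 + (h + 0)/6 = 3 + h/6)
t(E) = √(1 + E)
t(J(n(-4, -1)))³ = (√(1 - 5))³ = (√(-4))³ = (2*I)³ = -8*I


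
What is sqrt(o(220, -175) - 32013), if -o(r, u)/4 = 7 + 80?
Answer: I*sqrt(32361) ≈ 179.89*I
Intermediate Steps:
o(r, u) = -348 (o(r, u) = -4*(7 + 80) = -4*87 = -348)
sqrt(o(220, -175) - 32013) = sqrt(-348 - 32013) = sqrt(-32361) = I*sqrt(32361)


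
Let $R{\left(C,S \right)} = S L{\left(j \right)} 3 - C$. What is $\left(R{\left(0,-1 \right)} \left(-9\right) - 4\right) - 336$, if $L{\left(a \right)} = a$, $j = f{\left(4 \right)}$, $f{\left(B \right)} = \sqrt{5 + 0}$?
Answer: $-340 + 27 \sqrt{5} \approx -279.63$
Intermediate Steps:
$f{\left(B \right)} = \sqrt{5}$
$j = \sqrt{5} \approx 2.2361$
$R{\left(C,S \right)} = - C + 3 S \sqrt{5}$ ($R{\left(C,S \right)} = S \sqrt{5} \cdot 3 - C = 3 S \sqrt{5} - C = - C + 3 S \sqrt{5}$)
$\left(R{\left(0,-1 \right)} \left(-9\right) - 4\right) - 336 = \left(\left(\left(-1\right) 0 + 3 \left(-1\right) \sqrt{5}\right) \left(-9\right) - 4\right) - 336 = \left(\left(0 - 3 \sqrt{5}\right) \left(-9\right) - 4\right) - 336 = \left(- 3 \sqrt{5} \left(-9\right) - 4\right) - 336 = \left(27 \sqrt{5} - 4\right) - 336 = \left(-4 + 27 \sqrt{5}\right) - 336 = -340 + 27 \sqrt{5}$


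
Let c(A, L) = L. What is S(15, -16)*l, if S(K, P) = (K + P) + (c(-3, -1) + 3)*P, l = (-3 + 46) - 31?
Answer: -396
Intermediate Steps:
l = 12 (l = 43 - 31 = 12)
S(K, P) = K + 3*P (S(K, P) = (K + P) + (-1 + 3)*P = (K + P) + 2*P = K + 3*P)
S(15, -16)*l = (15 + 3*(-16))*12 = (15 - 48)*12 = -33*12 = -396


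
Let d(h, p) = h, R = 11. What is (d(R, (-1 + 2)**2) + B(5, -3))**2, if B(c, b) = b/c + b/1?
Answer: 1369/25 ≈ 54.760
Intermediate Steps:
B(c, b) = b + b/c (B(c, b) = b/c + b*1 = b/c + b = b + b/c)
(d(R, (-1 + 2)**2) + B(5, -3))**2 = (11 + (-3 - 3/5))**2 = (11 - 18/5)**2 = (37/5)**2 = 1369/25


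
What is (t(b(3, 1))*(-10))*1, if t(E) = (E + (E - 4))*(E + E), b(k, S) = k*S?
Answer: -120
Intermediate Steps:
b(k, S) = S*k
t(E) = 2*E*(-4 + 2*E) (t(E) = (E + (-4 + E))*(2*E) = (-4 + 2*E)*(2*E) = 2*E*(-4 + 2*E))
(t(b(3, 1))*(-10))*1 = ((4*(1*3)*(-2 + 1*3))*(-10))*1 = ((4*3*(-2 + 3))*(-10))*1 = ((4*3*1)*(-10))*1 = (12*(-10))*1 = -120*1 = -120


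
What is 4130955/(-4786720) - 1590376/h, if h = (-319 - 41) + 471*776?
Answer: -114013062395/21847547424 ≈ -5.2186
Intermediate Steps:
h = 365136 (h = -360 + 365496 = 365136)
4130955/(-4786720) - 1590376/h = 4130955/(-4786720) - 1590376/365136 = 4130955*(-1/4786720) - 1590376*1/365136 = -826191/957344 - 198797/45642 = -114013062395/21847547424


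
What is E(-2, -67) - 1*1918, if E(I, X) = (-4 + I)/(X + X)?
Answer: -128503/67 ≈ -1918.0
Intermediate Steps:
E(I, X) = (-4 + I)/(2*X) (E(I, X) = (-4 + I)/((2*X)) = (-4 + I)*(1/(2*X)) = (-4 + I)/(2*X))
E(-2, -67) - 1*1918 = (1/2)*(-4 - 2)/(-67) - 1*1918 = (1/2)*(-1/67)*(-6) - 1918 = 3/67 - 1918 = -128503/67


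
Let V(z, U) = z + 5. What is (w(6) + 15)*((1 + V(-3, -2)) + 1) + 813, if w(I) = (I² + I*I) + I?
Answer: 1185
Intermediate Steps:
w(I) = I + 2*I² (w(I) = (I² + I²) + I = 2*I² + I = I + 2*I²)
V(z, U) = 5 + z
(w(6) + 15)*((1 + V(-3, -2)) + 1) + 813 = (6*(1 + 2*6) + 15)*((1 + (5 - 3)) + 1) + 813 = (6*(1 + 12) + 15)*((1 + 2) + 1) + 813 = (6*13 + 15)*(3 + 1) + 813 = (78 + 15)*4 + 813 = 93*4 + 813 = 372 + 813 = 1185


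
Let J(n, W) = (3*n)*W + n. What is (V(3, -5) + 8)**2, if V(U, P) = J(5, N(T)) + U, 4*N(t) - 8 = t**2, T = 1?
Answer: 39601/16 ≈ 2475.1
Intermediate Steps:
N(t) = 2 + t**2/4
J(n, W) = n + 3*W*n (J(n, W) = 3*W*n + n = n + 3*W*n)
V(U, P) = 155/4 + U (V(U, P) = 5*(1 + 3*(2 + (1/4)*1**2)) + U = 5*(1 + 3*(2 + (1/4)*1)) + U = 5*(1 + 3*(2 + 1/4)) + U = 5*(1 + 3*(9/4)) + U = 5*(1 + 27/4) + U = 5*(31/4) + U = 155/4 + U)
(V(3, -5) + 8)**2 = ((155/4 + 3) + 8)**2 = (167/4 + 8)**2 = (199/4)**2 = 39601/16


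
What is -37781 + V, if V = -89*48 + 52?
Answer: -42001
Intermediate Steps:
V = -4220 (V = -4272 + 52 = -4220)
-37781 + V = -37781 - 4220 = -42001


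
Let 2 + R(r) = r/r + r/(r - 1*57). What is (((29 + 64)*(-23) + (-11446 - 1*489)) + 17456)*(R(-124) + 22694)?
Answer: 13891757774/181 ≈ 7.6750e+7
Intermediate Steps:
R(r) = -1 + r/(-57 + r) (R(r) = -2 + (r/r + r/(r - 1*57)) = -2 + (1 + r/(r - 57)) = -2 + (1 + r/(-57 + r)) = -1 + r/(-57 + r))
(((29 + 64)*(-23) + (-11446 - 1*489)) + 17456)*(R(-124) + 22694) = (((29 + 64)*(-23) + (-11446 - 1*489)) + 17456)*(57/(-57 - 124) + 22694) = ((93*(-23) + (-11446 - 489)) + 17456)*(57/(-181) + 22694) = ((-2139 - 11935) + 17456)*(57*(-1/181) + 22694) = (-14074 + 17456)*(-57/181 + 22694) = 3382*(4107557/181) = 13891757774/181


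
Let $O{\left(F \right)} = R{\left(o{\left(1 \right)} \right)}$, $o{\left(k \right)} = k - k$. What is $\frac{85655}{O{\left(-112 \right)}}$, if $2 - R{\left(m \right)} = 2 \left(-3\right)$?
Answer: $\frac{85655}{8} \approx 10707.0$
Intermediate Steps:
$o{\left(k \right)} = 0$
$R{\left(m \right)} = 8$ ($R{\left(m \right)} = 2 - 2 \left(-3\right) = 2 - -6 = 2 + 6 = 8$)
$O{\left(F \right)} = 8$
$\frac{85655}{O{\left(-112 \right)}} = \frac{85655}{8}$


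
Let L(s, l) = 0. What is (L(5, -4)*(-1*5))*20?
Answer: 0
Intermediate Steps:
(L(5, -4)*(-1*5))*20 = (0*(-1*5))*20 = (0*(-5))*20 = 0*20 = 0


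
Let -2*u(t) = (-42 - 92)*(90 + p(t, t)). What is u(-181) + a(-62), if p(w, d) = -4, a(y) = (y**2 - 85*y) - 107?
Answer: 14769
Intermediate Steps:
a(y) = -107 + y**2 - 85*y
u(t) = 5762 (u(t) = -(-42 - 92)*(90 - 4)/2 = -(-67)*86 = -1/2*(-11524) = 5762)
u(-181) + a(-62) = 5762 + (-107 + (-62)**2 - 85*(-62)) = 5762 + (-107 + 3844 + 5270) = 5762 + 9007 = 14769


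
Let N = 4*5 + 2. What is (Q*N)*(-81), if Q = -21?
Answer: 37422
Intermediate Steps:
N = 22 (N = 20 + 2 = 22)
(Q*N)*(-81) = -21*22*(-81) = -462*(-81) = 37422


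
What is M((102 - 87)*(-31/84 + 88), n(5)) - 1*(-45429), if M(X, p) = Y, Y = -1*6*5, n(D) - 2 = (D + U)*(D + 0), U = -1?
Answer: 45399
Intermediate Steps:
n(D) = 2 + D*(-1 + D) (n(D) = 2 + (D - 1)*(D + 0) = 2 + (-1 + D)*D = 2 + D*(-1 + D))
Y = -30 (Y = -6*5 = -30)
M(X, p) = -30
M((102 - 87)*(-31/84 + 88), n(5)) - 1*(-45429) = -30 - 1*(-45429) = -30 + 45429 = 45399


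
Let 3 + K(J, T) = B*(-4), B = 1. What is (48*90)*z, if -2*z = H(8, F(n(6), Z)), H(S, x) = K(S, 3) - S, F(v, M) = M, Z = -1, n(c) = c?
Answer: 32400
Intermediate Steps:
K(J, T) = -7 (K(J, T) = -3 + 1*(-4) = -3 - 4 = -7)
H(S, x) = -7 - S
z = 15/2 (z = -(-7 - 1*8)/2 = -(-7 - 8)/2 = -½*(-15) = 15/2 ≈ 7.5000)
(48*90)*z = (48*90)*(15/2) = 4320*(15/2) = 32400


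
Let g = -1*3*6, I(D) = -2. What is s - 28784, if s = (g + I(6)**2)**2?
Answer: -28588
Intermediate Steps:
g = -18 (g = -3*6 = -18)
s = 196 (s = (-18 + (-2)**2)**2 = (-18 + 4)**2 = (-14)**2 = 196)
s - 28784 = 196 - 28784 = -28588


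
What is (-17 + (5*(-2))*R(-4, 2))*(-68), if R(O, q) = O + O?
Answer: -4284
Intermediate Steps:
R(O, q) = 2*O
(-17 + (5*(-2))*R(-4, 2))*(-68) = (-17 + (5*(-2))*(2*(-4)))*(-68) = (-17 - 10*(-8))*(-68) = (-17 + 80)*(-68) = 63*(-68) = -4284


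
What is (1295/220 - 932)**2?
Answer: 1660481001/1936 ≈ 8.5769e+5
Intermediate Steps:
(1295/220 - 932)**2 = (1295*(1/220) - 932)**2 = (259/44 - 932)**2 = (-40749/44)**2 = 1660481001/1936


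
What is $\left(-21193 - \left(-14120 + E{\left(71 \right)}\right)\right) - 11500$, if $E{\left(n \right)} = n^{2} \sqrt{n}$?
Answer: $-18573 - 5041 \sqrt{71} \approx -61049.0$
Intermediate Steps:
$E{\left(n \right)} = n^{\frac{5}{2}}$
$\left(-21193 - \left(-14120 + E{\left(71 \right)}\right)\right) - 11500 = \left(-21193 + \left(14839 - \left(\left(421 + 298\right) + 71^{\frac{5}{2}}\right)\right)\right) - 11500 = \left(-21193 + \left(14839 - \left(719 + 5041 \sqrt{71}\right)\right)\right) - 11500 = \left(-21193 + \left(14120 - 5041 \sqrt{71}\right)\right) - 11500 = \left(-7073 - 5041 \sqrt{71}\right) - 11500 = -18573 - 5041 \sqrt{71}$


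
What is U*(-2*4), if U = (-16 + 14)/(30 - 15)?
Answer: 16/15 ≈ 1.0667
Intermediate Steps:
U = -2/15 ≈ -0.13333
U*(-2*4) = -(-4)*4/15 = -2/15*(-8) = 16/15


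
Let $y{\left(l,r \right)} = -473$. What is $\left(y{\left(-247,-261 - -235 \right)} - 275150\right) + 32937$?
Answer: $-242686$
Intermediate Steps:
$\left(y{\left(-247,-261 - -235 \right)} - 275150\right) + 32937 = \left(-473 - 275150\right) + 32937 = -275623 + 32937 = -242686$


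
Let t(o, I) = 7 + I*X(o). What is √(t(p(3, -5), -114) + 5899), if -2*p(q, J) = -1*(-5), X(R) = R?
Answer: √6191 ≈ 78.683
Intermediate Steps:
p(q, J) = -5/2 (p(q, J) = -(-1)*(-5)/2 = -½*5 = -5/2)
t(o, I) = 7 + I*o
√(t(p(3, -5), -114) + 5899) = √((7 - 114*(-5/2)) + 5899) = √((7 + 285) + 5899) = √(292 + 5899) = √6191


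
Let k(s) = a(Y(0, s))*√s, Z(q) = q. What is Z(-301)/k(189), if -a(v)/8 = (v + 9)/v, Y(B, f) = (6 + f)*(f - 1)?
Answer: 131365*√21/220014 ≈ 2.7361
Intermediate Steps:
Y(B, f) = (-1 + f)*(6 + f) (Y(B, f) = (6 + f)*(-1 + f) = (-1 + f)*(6 + f))
a(v) = -8*(9 + v)/v (a(v) = -8*(v + 9)/v = -8*(9 + v)/v)
k(s) = √s*(-8 - 72/(-6 + s² + 5*s)) (k(s) = (-8 - 72/(-6 + s² + 5*s))*√s = √s*(-8 - 72/(-6 + s² + 5*s)))
Z(-301)/k(189) = -301*√21*(-6 + 189² + 5*189)/(504*(-3 - 1*189² - 5*189)) = -301*√21*(-6 + 35721 + 945)/(504*(-3 - 1*35721 - 945)) = -301*3055*√21/(42*(-3 - 35721 - 945)) = -301*(-3055*√21/1540098) = -(-131365)*√21/220014 = 131365*√21/220014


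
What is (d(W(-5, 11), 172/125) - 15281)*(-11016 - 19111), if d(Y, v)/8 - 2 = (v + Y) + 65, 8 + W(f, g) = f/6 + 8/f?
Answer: 167402091469/375 ≈ 4.4641e+8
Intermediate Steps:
W(f, g) = -8 + 8/f + f/6 (W(f, g) = -8 + (f/6 + 8/f) = -8 + (8/f + f/6) = -8 + 8/f + f/6)
d(Y, v) = 536 + 8*Y + 8*v (d(Y, v) = 16 + 8*((v + Y) + 65) = 16 + 8*((Y + v) + 65) = 16 + 8*(65 + Y + v) = 16 + (520 + 8*Y + 8*v) = 536 + 8*Y + 8*v)
(d(W(-5, 11), 172/125) - 15281)*(-11016 - 19111) = ((536 + 8*(-8 + 8/(-5) + (⅙)*(-5)) + 8*(172/125)) - 15281)*(-11016 - 19111) = ((536 + 8*(-8 + 8*(-⅕) - ⅚) + 8*(172*(1/125))) - 15281)*(-30127) = ((536 + 8*(-8 - 8/5 - ⅚) + 8*(172/125)) - 15281)*(-30127) = ((536 + 8*(-313/30) + 1376/125) - 15281)*(-30127) = ((536 - 1252/15 + 1376/125) - 15281)*(-30127) = (173828/375 - 15281)*(-30127) = -5556547/375*(-30127) = 167402091469/375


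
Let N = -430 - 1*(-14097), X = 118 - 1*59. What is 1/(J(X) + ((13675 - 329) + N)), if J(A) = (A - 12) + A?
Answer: 1/27119 ≈ 3.6874e-5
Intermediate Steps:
X = 59 (X = 118 - 59 = 59)
J(A) = -12 + 2*A (J(A) = (-12 + A) + A = -12 + 2*A)
N = 13667 (N = -430 + 14097 = 13667)
1/(J(X) + ((13675 - 329) + N)) = 1/((-12 + 2*59) + ((13675 - 329) + 13667)) = 1/((-12 + 118) + (13346 + 13667)) = 1/(106 + 27013) = 1/27119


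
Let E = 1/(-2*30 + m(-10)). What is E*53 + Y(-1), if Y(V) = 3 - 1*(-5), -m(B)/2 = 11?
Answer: 603/82 ≈ 7.3537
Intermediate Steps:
m(B) = -22 (m(B) = -2*11 = -22)
Y(V) = 8 (Y(V) = 3 + 5 = 8)
E = -1/82 (E = 1/(-2*30 - 22) = 1/(-60 - 22) = 1/(-82) = -1/82 ≈ -0.012195)
E*53 + Y(-1) = -1/82*53 + 8 = -53/82 + 8 = 603/82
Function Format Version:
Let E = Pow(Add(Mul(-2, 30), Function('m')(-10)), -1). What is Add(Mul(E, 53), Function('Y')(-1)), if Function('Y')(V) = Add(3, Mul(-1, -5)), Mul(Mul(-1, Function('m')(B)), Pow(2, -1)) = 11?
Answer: Rational(603, 82) ≈ 7.3537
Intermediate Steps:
Function('m')(B) = -22 (Function('m')(B) = Mul(-2, 11) = -22)
Function('Y')(V) = 8 (Function('Y')(V) = Add(3, 5) = 8)
E = Rational(-1, 82) (E = Pow(Add(Mul(-2, 30), -22), -1) = Pow(Add(-60, -22), -1) = Pow(-82, -1) = Rational(-1, 82) ≈ -0.012195)
Add(Mul(E, 53), Function('Y')(-1)) = Add(Mul(Rational(-1, 82), 53), 8) = Add(Rational(-53, 82), 8) = Rational(603, 82)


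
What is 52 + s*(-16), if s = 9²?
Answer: -1244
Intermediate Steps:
s = 81
52 + s*(-16) = 52 + 81*(-16) = 52 - 1296 = -1244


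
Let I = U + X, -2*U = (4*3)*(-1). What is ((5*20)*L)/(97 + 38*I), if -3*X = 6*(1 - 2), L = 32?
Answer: 3200/401 ≈ 7.9800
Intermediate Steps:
U = 6 (U = -4*3*(-1)/2 = -6*(-1) = -½*(-12) = 6)
X = 2 (X = -2*(1 - 2) = -2*(-1) = -⅓*(-6) = 2)
I = 8 (I = 6 + 2 = 8)
((5*20)*L)/(97 + 38*I) = ((5*20)*32)/(97 + 38*8) = (100*32)/(97 + 304) = 3200/401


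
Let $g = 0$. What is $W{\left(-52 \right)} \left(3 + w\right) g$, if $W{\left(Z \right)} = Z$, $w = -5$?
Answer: $0$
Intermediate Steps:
$W{\left(-52 \right)} \left(3 + w\right) g = - 52 \left(3 - 5\right) 0 = - 52 \left(\left(-2\right) 0\right) = \left(-52\right) 0 = 0$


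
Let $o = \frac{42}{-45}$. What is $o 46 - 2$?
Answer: $- \frac{674}{15} \approx -44.933$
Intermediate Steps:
$o = - \frac{14}{15}$ ($o = 42 \left(- \frac{1}{45}\right) = - \frac{14}{15} \approx -0.93333$)
$o 46 - 2 = \left(- \frac{14}{15}\right) 46 - 2 = - \frac{644}{15} - 2 = - \frac{674}{15}$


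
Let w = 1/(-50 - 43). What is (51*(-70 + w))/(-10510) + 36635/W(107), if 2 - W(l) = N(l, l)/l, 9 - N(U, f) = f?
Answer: 638595907397/50826360 ≈ 12564.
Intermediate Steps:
N(U, f) = 9 - f
w = -1/93 (w = 1/(-93) = -1/93 ≈ -0.010753)
W(l) = 2 - (9 - l)/l
(51*(-70 + w))/(-10510) + 36635/W(107) = (51*(-70 - 1/93))/(-10510) + 36635/(3 - 9/107) = (51*(-6511/93))*(-1/10510) + 36635/(3 - 9*1/107) = -110687/31*(-1/10510) + 36635/(3 - 9/107) = 110687/325810 + 36635/(312/107) = 110687/325810 + 36635*(107/312) = 110687/325810 + 3919945/312 = 638595907397/50826360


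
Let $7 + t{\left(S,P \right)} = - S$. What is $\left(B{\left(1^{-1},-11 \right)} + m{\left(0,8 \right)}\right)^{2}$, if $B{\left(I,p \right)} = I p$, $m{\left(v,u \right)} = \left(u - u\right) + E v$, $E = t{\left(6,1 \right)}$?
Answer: $121$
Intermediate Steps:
$t{\left(S,P \right)} = -7 - S$
$E = -13$ ($E = -7 - 6 = -13$)
$m{\left(v,u \right)} = - 13 v$ ($m{\left(v,u \right)} = \left(u - u\right) - 13 v = 0 - 13 v = - 13 v$)
$\left(B{\left(1^{-1},-11 \right)} + m{\left(0,8 \right)}\right)^{2} = \left(1^{-1} \left(-11\right) - 0\right)^{2} = \left(1 \left(-11\right) + 0\right)^{2} = \left(-11 + 0\right)^{2} = \left(-11\right)^{2} = 121$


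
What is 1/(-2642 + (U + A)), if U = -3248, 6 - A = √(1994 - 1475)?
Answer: -5884/34620937 + √519/34620937 ≈ -0.00016930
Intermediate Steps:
A = 6 - √519 (A = 6 - √(1994 - 1475) = 6 - √519 ≈ -16.782)
1/(-2642 + (U + A)) = 1/(-2642 + (-3248 + (6 - √519))) = 1/(-2642 + (-3242 - √519)) = 1/(-5884 - √519)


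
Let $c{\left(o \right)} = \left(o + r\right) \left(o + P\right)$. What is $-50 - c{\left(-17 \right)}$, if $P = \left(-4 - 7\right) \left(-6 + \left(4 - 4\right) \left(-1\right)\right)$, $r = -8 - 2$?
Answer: $1273$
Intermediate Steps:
$r = -10$
$P = 66$ ($P = - 11 \left(-6 + 0 \left(-1\right)\right) = - 11 \left(-6 + 0\right) = \left(-11\right) \left(-6\right) = 66$)
$c{\left(o \right)} = \left(-10 + o\right) \left(66 + o\right)$ ($c{\left(o \right)} = \left(o - 10\right) \left(o + 66\right) = \left(-10 + o\right) \left(66 + o\right)$)
$-50 - c{\left(-17 \right)} = -50 - \left(-660 + \left(-17\right)^{2} + 56 \left(-17\right)\right) = -50 - \left(-660 + 289 - 952\right) = -50 - -1323 = -50 + 1323 = 1273$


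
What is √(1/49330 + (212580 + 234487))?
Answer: √1087914699425630/49330 ≈ 668.63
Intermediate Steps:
√(1/49330 + (212580 + 234487)) = √(1/49330 + 447067) = √(22053815111/49330) = √1087914699425630/49330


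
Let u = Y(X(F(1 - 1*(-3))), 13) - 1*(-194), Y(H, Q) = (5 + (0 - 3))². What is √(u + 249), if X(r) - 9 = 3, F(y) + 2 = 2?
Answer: √447 ≈ 21.142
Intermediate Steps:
F(y) = 0 (F(y) = -2 + 2 = 0)
X(r) = 12 (X(r) = 9 + 3 = 12)
Y(H, Q) = 4 (Y(H, Q) = (5 - 3)² = 2² = 4)
u = 198 (u = 4 - 1*(-194) = 4 + 194 = 198)
√(u + 249) = √(198 + 249) = √447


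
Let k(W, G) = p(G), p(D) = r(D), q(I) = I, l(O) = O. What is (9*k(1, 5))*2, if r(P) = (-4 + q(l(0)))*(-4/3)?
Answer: 96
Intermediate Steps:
r(P) = 16/3 (r(P) = (-4 + 0)*(-4/3) = -(-16)/3 = -4*(-4/3) = 16/3)
p(D) = 16/3
k(W, G) = 16/3
(9*k(1, 5))*2 = (9*(16/3))*2 = 48*2 = 96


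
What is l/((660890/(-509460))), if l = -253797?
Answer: 12929941962/66089 ≈ 1.9564e+5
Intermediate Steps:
l/((660890/(-509460))) = -253797/(660890/(-509460)) = -253797/(660890*(-1/509460)) = -253797/(-66089/50946) = -253797*(-50946/66089) = 12929941962/66089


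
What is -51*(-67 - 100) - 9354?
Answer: -837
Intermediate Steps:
-51*(-67 - 100) - 9354 = -51*(-167) - 9354 = 8517 - 9354 = -837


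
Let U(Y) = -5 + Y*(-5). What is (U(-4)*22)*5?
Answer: 1650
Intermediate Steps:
U(Y) = -5 - 5*Y
(U(-4)*22)*5 = ((-5 - 5*(-4))*22)*5 = ((-5 + 20)*22)*5 = (15*22)*5 = 330*5 = 1650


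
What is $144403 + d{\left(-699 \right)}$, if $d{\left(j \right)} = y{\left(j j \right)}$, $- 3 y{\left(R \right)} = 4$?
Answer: $\frac{433205}{3} \approx 1.444 \cdot 10^{5}$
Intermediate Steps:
$y{\left(R \right)} = - \frac{4}{3}$ ($y{\left(R \right)} = \left(- \frac{1}{3}\right) 4 = - \frac{4}{3}$)
$d{\left(j \right)} = - \frac{4}{3}$
$144403 + d{\left(-699 \right)} = 144403 - \frac{4}{3} = \frac{433205}{3}$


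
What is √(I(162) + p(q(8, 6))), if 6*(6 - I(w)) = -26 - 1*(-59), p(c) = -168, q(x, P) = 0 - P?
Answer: I*√670/2 ≈ 12.942*I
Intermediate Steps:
q(x, P) = -P
I(w) = ½ (I(w) = 6 - (-26 - 1*(-59))/6 = 6 - (-26 + 59)/6 = 6 - ⅙*33 = 6 - 11/2 = ½)
√(I(162) + p(q(8, 6))) = √(½ - 168) = √(-335/2) = I*√670/2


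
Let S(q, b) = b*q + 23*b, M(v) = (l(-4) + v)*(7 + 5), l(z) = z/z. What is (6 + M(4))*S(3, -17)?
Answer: -29172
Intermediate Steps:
l(z) = 1
M(v) = 12 + 12*v (M(v) = (1 + v)*(7 + 5) = (1 + v)*12 = 12 + 12*v)
S(q, b) = 23*b + b*q
(6 + M(4))*S(3, -17) = (6 + (12 + 12*4))*(-17*(23 + 3)) = (6 + (12 + 48))*(-17*26) = (6 + 60)*(-442) = 66*(-442) = -29172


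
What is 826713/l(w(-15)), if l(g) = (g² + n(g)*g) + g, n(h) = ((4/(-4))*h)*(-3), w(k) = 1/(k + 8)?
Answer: -13502979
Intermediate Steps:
w(k) = 1/(8 + k)
n(h) = 3*h (n(h) = ((4*(-¼))*h)*(-3) = -h*(-3) = 3*h)
l(g) = g + 4*g² (l(g) = (g² + (3*g)*g) + g = (g² + 3*g²) + g = 4*g² + g = g + 4*g²)
826713/l(w(-15)) = 826713/(((1 + 4/(8 - 15))/(8 - 15))) = 826713/(((1 + 4/(-7))/(-7))) = 826713/((-(1 + 4*(-⅐))/7)) = 826713/((-(1 - 4/7)/7)) = 826713/((-⅐*3/7)) = 826713/(-3/49) = 826713*(-49/3) = -13502979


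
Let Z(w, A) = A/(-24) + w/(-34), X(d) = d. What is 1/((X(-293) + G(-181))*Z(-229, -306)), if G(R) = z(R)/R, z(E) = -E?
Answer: -34/194775 ≈ -0.00017456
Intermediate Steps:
Z(w, A) = -A/24 - w/34 (Z(w, A) = A*(-1/24) + w*(-1/34) = -A/24 - w/34)
G(R) = -1 (G(R) = (-R)/R = -1)
1/((X(-293) + G(-181))*Z(-229, -306)) = 1/((-293 - 1)*(-1/24*(-306) - 1/34*(-229))) = 1/((-294)*(51/4 + 229/34)) = -1/(294*1325/68) = -1/294*68/1325 = -34/194775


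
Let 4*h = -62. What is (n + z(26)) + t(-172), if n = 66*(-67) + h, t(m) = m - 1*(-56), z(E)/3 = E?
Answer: -8951/2 ≈ -4475.5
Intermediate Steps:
h = -31/2 (h = (1/4)*(-62) = -31/2 ≈ -15.500)
z(E) = 3*E
t(m) = 56 + m (t(m) = m + 56 = 56 + m)
n = -8875/2 (n = 66*(-67) - 31/2 = -4422 - 31/2 = -8875/2 ≈ -4437.5)
(n + z(26)) + t(-172) = (-8875/2 + 3*26) + (56 - 172) = (-8875/2 + 78) - 116 = -8719/2 - 116 = -8951/2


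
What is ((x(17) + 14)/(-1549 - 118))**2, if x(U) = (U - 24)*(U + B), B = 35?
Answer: 122500/2778889 ≈ 0.044082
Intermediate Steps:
x(U) = (-24 + U)*(35 + U) (x(U) = (U - 24)*(U + 35) = (-24 + U)*(35 + U))
((x(17) + 14)/(-1549 - 118))**2 = (((-840 + 17**2 + 11*17) + 14)/(-1549 - 118))**2 = (((-840 + 289 + 187) + 14)/(-1667))**2 = ((-364 + 14)*(-1/1667))**2 = (-350*(-1/1667))**2 = (350/1667)**2 = 122500/2778889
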